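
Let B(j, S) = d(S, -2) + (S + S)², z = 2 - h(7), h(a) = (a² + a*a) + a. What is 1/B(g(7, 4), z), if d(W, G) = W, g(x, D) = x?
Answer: 1/42333 ≈ 2.3622e-5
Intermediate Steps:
h(a) = a + 2*a² (h(a) = (a² + a²) + a = 2*a² + a = a + 2*a²)
z = -103 (z = 2 - 7*(1 + 2*7) = 2 - 7*(1 + 14) = 2 - 7*15 = 2 - 1*105 = 2 - 105 = -103)
B(j, S) = S + 4*S² (B(j, S) = S + (S + S)² = S + (2*S)² = S + 4*S²)
1/B(g(7, 4), z) = 1/(-103*(1 + 4*(-103))) = 1/(-103*(1 - 412)) = 1/(-103*(-411)) = 1/42333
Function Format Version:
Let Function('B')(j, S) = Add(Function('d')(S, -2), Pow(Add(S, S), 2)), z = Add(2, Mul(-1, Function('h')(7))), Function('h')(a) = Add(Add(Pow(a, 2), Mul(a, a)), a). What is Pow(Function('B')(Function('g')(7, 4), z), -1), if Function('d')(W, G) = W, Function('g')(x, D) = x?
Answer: Rational(1, 42333) ≈ 2.3622e-5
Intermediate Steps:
Function('h')(a) = Add(a, Mul(2, Pow(a, 2))) (Function('h')(a) = Add(Add(Pow(a, 2), Pow(a, 2)), a) = Add(Mul(2, Pow(a, 2)), a) = Add(a, Mul(2, Pow(a, 2))))
z = -103 (z = Add(2, Mul(-1, Mul(7, Add(1, Mul(2, 7))))) = Add(2, Mul(-1, Mul(7, Add(1, 14)))) = Add(2, Mul(-1, Mul(7, 15))) = Add(2, Mul(-1, 105)) = Add(2, -105) = -103)
Function('B')(j, S) = Add(S, Mul(4, Pow(S, 2))) (Function('B')(j, S) = Add(S, Pow(Add(S, S), 2)) = Add(S, Pow(Mul(2, S), 2)) = Add(S, Mul(4, Pow(S, 2))))
Pow(Function('B')(Function('g')(7, 4), z), -1) = Pow(Mul(-103, Add(1, Mul(4, -103))), -1) = Pow(Mul(-103, Add(1, -412)), -1) = Pow(Mul(-103, -411), -1) = Pow(42333, -1) = Rational(1, 42333)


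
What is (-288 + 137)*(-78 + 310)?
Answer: -35032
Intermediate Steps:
(-288 + 137)*(-78 + 310) = -151*232 = -35032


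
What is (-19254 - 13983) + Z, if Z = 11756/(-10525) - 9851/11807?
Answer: -4130560435842/124268675 ≈ -33239.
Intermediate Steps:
Z = -242484867/124268675 (Z = 11756*(-1/10525) - 9851*1/11807 = -11756/10525 - 9851/11807 = -242484867/124268675 ≈ -1.9513)
(-19254 - 13983) + Z = (-19254 - 13983) - 242484867/124268675 = -33237 - 242484867/124268675 = -4130560435842/124268675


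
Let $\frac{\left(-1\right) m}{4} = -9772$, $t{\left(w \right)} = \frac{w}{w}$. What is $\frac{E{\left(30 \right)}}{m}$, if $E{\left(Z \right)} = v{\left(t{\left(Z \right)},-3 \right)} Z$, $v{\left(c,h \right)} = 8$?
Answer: $\frac{15}{2443} \approx 0.00614$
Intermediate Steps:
$t{\left(w \right)} = 1$
$m = 39088$ ($m = \left(-4\right) \left(-9772\right) = 39088$)
$E{\left(Z \right)} = 8 Z$
$\frac{E{\left(30 \right)}}{m} = \frac{8 \cdot 30}{39088} = 240 \cdot \frac{1}{39088} = \frac{15}{2443}$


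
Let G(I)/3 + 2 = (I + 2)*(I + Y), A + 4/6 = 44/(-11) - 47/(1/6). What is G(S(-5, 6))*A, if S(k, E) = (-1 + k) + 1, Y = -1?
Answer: -13760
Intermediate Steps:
S(k, E) = k
A = -860/3 (A = -⅔ + (44/(-11) - 47/(1/6)) = -⅔ + (44*(-1/11) - 47/⅙) = -⅔ + (-4 - 47*6) = -⅔ + (-4 - 282) = -⅔ - 286 = -860/3 ≈ -286.67)
G(I) = -6 + 3*(-1 + I)*(2 + I) (G(I) = -6 + 3*((I + 2)*(I - 1)) = -6 + 3*((2 + I)*(-1 + I)) = -6 + 3*((-1 + I)*(2 + I)) = -6 + 3*(-1 + I)*(2 + I))
G(S(-5, 6))*A = (-12 + 3*(-5) + 3*(-5)²)*(-860/3) = (-12 - 15 + 3*25)*(-860/3) = (-12 - 15 + 75)*(-860/3) = 48*(-860/3) = -13760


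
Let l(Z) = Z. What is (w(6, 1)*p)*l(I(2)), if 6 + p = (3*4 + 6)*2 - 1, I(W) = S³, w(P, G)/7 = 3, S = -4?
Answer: -38976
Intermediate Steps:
w(P, G) = 21 (w(P, G) = 7*3 = 21)
I(W) = -64 (I(W) = (-4)³ = -64)
p = 29 (p = -6 + ((3*4 + 6)*2 - 1) = -6 + ((12 + 6)*2 - 1) = -6 + (18*2 - 1) = -6 + (36 - 1) = -6 + 35 = 29)
(w(6, 1)*p)*l(I(2)) = (21*29)*(-64) = 609*(-64) = -38976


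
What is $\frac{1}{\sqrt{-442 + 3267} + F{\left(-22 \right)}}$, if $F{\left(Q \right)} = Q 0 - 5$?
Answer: $\frac{1}{560} + \frac{\sqrt{113}}{560} \approx 0.020768$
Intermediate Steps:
$F{\left(Q \right)} = -5$ ($F{\left(Q \right)} = 0 - 5 = -5$)
$\frac{1}{\sqrt{-442 + 3267} + F{\left(-22 \right)}} = \frac{1}{\sqrt{-442 + 3267} - 5} = \frac{1}{\sqrt{2825} - 5} = \frac{1}{5 \sqrt{113} - 5} = \frac{1}{-5 + 5 \sqrt{113}}$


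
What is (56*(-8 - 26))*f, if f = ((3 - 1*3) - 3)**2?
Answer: -17136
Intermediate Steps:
f = 9 (f = ((3 - 3) - 3)**2 = (0 - 3)**2 = (-3)**2 = 9)
(56*(-8 - 26))*f = (56*(-8 - 26))*9 = (56*(-34))*9 = -1904*9 = -17136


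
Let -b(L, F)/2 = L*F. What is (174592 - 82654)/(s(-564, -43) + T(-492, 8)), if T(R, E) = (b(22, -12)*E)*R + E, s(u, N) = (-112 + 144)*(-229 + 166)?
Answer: -45969/1040108 ≈ -0.044196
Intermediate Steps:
b(L, F) = -2*F*L (b(L, F) = -2*L*F = -2*F*L)
s(u, N) = -2016 (s(u, N) = 32*(-63) = -2016)
T(R, E) = E + 528*E*R (T(R, E) = ((-2*(-12)*22)*E)*R + E = (528*E)*R + E = 528*E*R + E = E + 528*E*R)
(174592 - 82654)/(s(-564, -43) + T(-492, 8)) = (174592 - 82654)/(-2016 + 8*(1 + 528*(-492))) = 91938/(-2016 + 8*(1 - 259776)) = 91938/(-2016 + 8*(-259775)) = 91938/(-2016 - 2078200) = 91938/(-2080216) = 91938*(-1/2080216) = -45969/1040108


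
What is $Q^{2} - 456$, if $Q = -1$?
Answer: $-455$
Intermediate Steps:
$Q^{2} - 456 = \left(-1\right)^{2} - 456 = 1 - 456 = -455$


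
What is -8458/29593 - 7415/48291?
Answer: -627877373/1429075563 ≈ -0.43936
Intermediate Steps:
-8458/29593 - 7415/48291 = -627877373/1429075563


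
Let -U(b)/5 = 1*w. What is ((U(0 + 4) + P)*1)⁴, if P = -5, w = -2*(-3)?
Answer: 1500625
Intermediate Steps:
w = 6
U(b) = -30 (U(b) = -5*6 = -30)
((U(0 + 4) + P)*1)⁴ = ((-30 - 5)*1)⁴ = (-35*1)⁴ = (-35)⁴ = 1500625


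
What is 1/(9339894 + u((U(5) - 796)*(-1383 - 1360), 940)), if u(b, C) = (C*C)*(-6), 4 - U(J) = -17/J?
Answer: 1/4038294 ≈ 2.4763e-7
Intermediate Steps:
U(J) = 4 + 17/J (U(J) = 4 - (-17)/J = 4 + 17/J)
u(b, C) = -6*C**2 (u(b, C) = C**2*(-6) = -6*C**2)
1/(9339894 + u((U(5) - 796)*(-1383 - 1360), 940)) = 1/(9339894 - 6*940**2) = 1/(9339894 - 6*883600) = 1/(9339894 - 5301600) = 1/4038294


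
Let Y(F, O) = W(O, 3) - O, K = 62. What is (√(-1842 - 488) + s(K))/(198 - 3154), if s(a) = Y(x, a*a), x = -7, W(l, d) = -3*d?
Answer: 3853/2956 - I*√2330/2956 ≈ 1.3035 - 0.01633*I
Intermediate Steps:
Y(F, O) = -9 - O (Y(F, O) = -3*3 - O = -9 - O)
s(a) = -9 - a² (s(a) = -9 - a*a = -9 - a²)
(√(-1842 - 488) + s(K))/(198 - 3154) = (√(-1842 - 488) + (-9 - 1*62²))/(198 - 3154) = (√(-2330) + (-9 - 1*3844))/(-2956) = (I*√2330 + (-9 - 3844))*(-1/2956) = (I*√2330 - 3853)*(-1/2956) = (-3853 + I*√2330)*(-1/2956) = 3853/2956 - I*√2330/2956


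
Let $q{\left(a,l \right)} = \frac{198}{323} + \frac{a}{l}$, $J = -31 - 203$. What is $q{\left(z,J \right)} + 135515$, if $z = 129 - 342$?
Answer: $\frac{3414203287}{25194} \approx 1.3552 \cdot 10^{5}$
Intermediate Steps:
$J = -234$
$z = -213$ ($z = 129 - 342 = -213$)
$q{\left(a,l \right)} = \frac{198}{323} + \frac{a}{l}$ ($q{\left(a,l \right)} = 198 \cdot \frac{1}{323} + \frac{a}{l} = \frac{198}{323} + \frac{a}{l}$)
$q{\left(z,J \right)} + 135515 = \left(\frac{198}{323} - \frac{213}{-234}\right) + 135515 = \left(\frac{198}{323} - - \frac{71}{78}\right) + 135515 = \left(\frac{198}{323} + \frac{71}{78}\right) + 135515 = \frac{38377}{25194} + 135515 = \frac{3414203287}{25194}$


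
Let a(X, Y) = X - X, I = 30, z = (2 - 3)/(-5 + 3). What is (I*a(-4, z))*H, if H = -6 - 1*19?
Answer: 0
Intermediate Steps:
z = ½ (z = -1/(-2) = -1*(-½) = ½ ≈ 0.50000)
a(X, Y) = 0
H = -25 (H = -6 - 19 = -25)
(I*a(-4, z))*H = (30*0)*(-25) = 0*(-25) = 0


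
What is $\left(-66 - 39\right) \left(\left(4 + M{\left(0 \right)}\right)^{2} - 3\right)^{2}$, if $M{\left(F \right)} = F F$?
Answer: $-17745$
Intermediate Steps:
$M{\left(F \right)} = F^{2}$
$\left(-66 - 39\right) \left(\left(4 + M{\left(0 \right)}\right)^{2} - 3\right)^{2} = \left(-66 - 39\right) \left(\left(4 + 0^{2}\right)^{2} - 3\right)^{2} = - 105 \left(\left(4 + 0\right)^{2} - 3\right)^{2} = - 105 \left(4^{2} - 3\right)^{2} = - 105 \left(16 - 3\right)^{2} = - 105 \cdot 13^{2} = \left(-105\right) 169 = -17745$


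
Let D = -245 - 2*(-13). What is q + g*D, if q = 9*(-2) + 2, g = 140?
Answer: -30676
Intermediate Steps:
D = -219 (D = -245 + 26 = -219)
q = -16 (q = -18 + 2 = -16)
q + g*D = -16 + 140*(-219) = -16 - 30660 = -30676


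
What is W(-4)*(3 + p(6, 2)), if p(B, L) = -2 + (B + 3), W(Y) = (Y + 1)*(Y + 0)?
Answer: 120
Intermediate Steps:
W(Y) = Y*(1 + Y) (W(Y) = (1 + Y)*Y = Y*(1 + Y))
p(B, L) = 1 + B (p(B, L) = -2 + (3 + B) = 1 + B)
W(-4)*(3 + p(6, 2)) = (-4*(1 - 4))*(3 + (1 + 6)) = (-4*(-3))*(3 + 7) = 12*10 = 120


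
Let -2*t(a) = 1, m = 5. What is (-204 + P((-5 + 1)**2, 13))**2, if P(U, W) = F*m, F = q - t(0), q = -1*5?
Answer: 205209/4 ≈ 51302.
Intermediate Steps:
q = -5
t(a) = -1/2 (t(a) = -1/2*1 = -1/2)
F = -9/2 (F = -5 - 1*(-1/2) = -5 + 1/2 = -9/2 ≈ -4.5000)
P(U, W) = -45/2 (P(U, W) = -9/2*5 = -45/2)
(-204 + P((-5 + 1)**2, 13))**2 = (-204 - 45/2)**2 = (-453/2)**2 = 205209/4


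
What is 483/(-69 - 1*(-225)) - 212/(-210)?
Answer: 22417/5460 ≈ 4.1057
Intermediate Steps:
483/(-69 - 1*(-225)) - 212/(-210) = 483/(-69 + 225) - 212*(-1/210) = 483/156 + 106/105 = 483*(1/156) + 106/105 = 161/52 + 106/105 = 22417/5460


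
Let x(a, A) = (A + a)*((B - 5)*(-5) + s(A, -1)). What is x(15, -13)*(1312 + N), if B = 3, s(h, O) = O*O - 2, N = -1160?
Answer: 2736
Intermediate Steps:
s(h, O) = -2 + O² (s(h, O) = O² - 2 = -2 + O²)
x(a, A) = 9*A + 9*a (x(a, A) = (A + a)*((3 - 5)*(-5) + (-2 + (-1)²)) = (A + a)*(-2*(-5) + (-2 + 1)) = (A + a)*(10 - 1) = (A + a)*9 = 9*A + 9*a)
x(15, -13)*(1312 + N) = (9*(-13) + 9*15)*(1312 - 1160) = (-117 + 135)*152 = 18*152 = 2736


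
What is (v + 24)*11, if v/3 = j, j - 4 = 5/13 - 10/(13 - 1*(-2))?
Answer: 5027/13 ≈ 386.69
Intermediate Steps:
j = 145/39 (j = 4 + (5/13 - 10/(13 - 1*(-2))) = 4 + (5*(1/13) - 10/(13 + 2)) = 4 + (5/13 - 10/15) = 4 + (5/13 - 10*1/15) = 4 + (5/13 - ⅔) = 4 - 11/39 = 145/39 ≈ 3.7179)
v = 145/13 (v = 3*(145/39) = 145/13 ≈ 11.154)
(v + 24)*11 = (145/13 + 24)*11 = (457/13)*11 = 5027/13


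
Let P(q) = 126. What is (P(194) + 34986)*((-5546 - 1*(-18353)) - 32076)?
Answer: -676573128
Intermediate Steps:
(P(194) + 34986)*((-5546 - 1*(-18353)) - 32076) = (126 + 34986)*((-5546 - 1*(-18353)) - 32076) = 35112*((-5546 + 18353) - 32076) = 35112*(12807 - 32076) = 35112*(-19269) = -676573128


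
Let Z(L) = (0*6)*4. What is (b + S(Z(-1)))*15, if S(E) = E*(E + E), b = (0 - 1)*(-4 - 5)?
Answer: 135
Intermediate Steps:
b = 9 (b = -1*(-9) = 9)
Z(L) = 0 (Z(L) = 0*4 = 0)
S(E) = 2*E² (S(E) = E*(2*E) = 2*E²)
(b + S(Z(-1)))*15 = (9 + 2*0²)*15 = (9 + 2*0)*15 = (9 + 0)*15 = 9*15 = 135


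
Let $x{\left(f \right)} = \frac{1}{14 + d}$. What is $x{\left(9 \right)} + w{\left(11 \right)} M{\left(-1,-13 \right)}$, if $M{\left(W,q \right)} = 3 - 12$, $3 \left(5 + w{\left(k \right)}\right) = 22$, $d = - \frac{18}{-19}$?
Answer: $- \frac{5945}{284} \approx -20.933$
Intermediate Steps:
$d = \frac{18}{19}$ ($d = \left(-18\right) \left(- \frac{1}{19}\right) = \frac{18}{19} \approx 0.94737$)
$w{\left(k \right)} = \frac{7}{3}$ ($w{\left(k \right)} = -5 + \frac{1}{3} \cdot 22 = -5 + \frac{22}{3} = \frac{7}{3}$)
$x{\left(f \right)} = \frac{19}{284}$ ($x{\left(f \right)} = \frac{1}{14 + \frac{18}{19}} = \frac{1}{\frac{284}{19}} = \frac{19}{284}$)
$M{\left(W,q \right)} = -9$ ($M{\left(W,q \right)} = 3 - 12 = -9$)
$x{\left(9 \right)} + w{\left(11 \right)} M{\left(-1,-13 \right)} = \frac{19}{284} + \frac{7}{3} \left(-9\right) = \frac{19}{284} - 21 = - \frac{5945}{284}$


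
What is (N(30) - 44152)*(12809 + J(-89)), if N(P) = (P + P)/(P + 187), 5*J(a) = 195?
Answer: -123095711552/217 ≈ -5.6726e+8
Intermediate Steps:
J(a) = 39 (J(a) = (1/5)*195 = 39)
N(P) = 2*P/(187 + P) (N(P) = (2*P)/(187 + P) = 2*P/(187 + P))
(N(30) - 44152)*(12809 + J(-89)) = (2*30/(187 + 30) - 44152)*(12809 + 39) = (2*30/217 - 44152)*12848 = (2*30*(1/217) - 44152)*12848 = (60/217 - 44152)*12848 = -9580924/217*12848 = -123095711552/217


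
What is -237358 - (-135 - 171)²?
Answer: -330994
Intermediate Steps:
-237358 - (-135 - 171)² = -237358 - 1*(-306)² = -237358 - 1*93636 = -237358 - 93636 = -330994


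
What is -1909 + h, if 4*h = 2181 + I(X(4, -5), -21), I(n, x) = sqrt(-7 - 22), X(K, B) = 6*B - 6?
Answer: -5455/4 + I*sqrt(29)/4 ≈ -1363.8 + 1.3463*I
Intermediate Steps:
X(K, B) = -6 + 6*B
I(n, x) = I*sqrt(29) (I(n, x) = sqrt(-29) = I*sqrt(29))
h = 2181/4 + I*sqrt(29)/4 (h = (2181 + I*sqrt(29))/4 = 2181/4 + I*sqrt(29)/4 ≈ 545.25 + 1.3463*I)
-1909 + h = -1909 + (2181/4 + I*sqrt(29)/4) = -5455/4 + I*sqrt(29)/4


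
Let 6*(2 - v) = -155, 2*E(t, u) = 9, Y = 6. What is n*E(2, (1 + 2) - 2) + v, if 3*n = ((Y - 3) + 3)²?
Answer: 491/6 ≈ 81.833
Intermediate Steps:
E(t, u) = 9/2 (E(t, u) = (½)*9 = 9/2)
v = 167/6 (v = 2 - ⅙*(-155) = 2 + 155/6 = 167/6 ≈ 27.833)
n = 12 (n = ((6 - 3) + 3)²/3 = (3 + 3)²/3 = (⅓)*6² = (⅓)*36 = 12)
n*E(2, (1 + 2) - 2) + v = 12*(9/2) + 167/6 = 54 + 167/6 = 491/6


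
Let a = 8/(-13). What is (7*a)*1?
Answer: -56/13 ≈ -4.3077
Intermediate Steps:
a = -8/13 (a = 8*(-1/13) = -8/13 ≈ -0.61539)
(7*a)*1 = (7*(-8/13))*1 = -56/13*1 = -56/13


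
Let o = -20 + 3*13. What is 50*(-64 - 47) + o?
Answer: -5531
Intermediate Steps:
o = 19 (o = -20 + 39 = 19)
50*(-64 - 47) + o = 50*(-64 - 47) + 19 = 50*(-111) + 19 = -5550 + 19 = -5531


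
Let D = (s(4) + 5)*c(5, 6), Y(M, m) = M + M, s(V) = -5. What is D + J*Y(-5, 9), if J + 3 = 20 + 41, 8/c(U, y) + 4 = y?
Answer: -580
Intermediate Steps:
c(U, y) = 8/(-4 + y)
J = 58 (J = -3 + (20 + 41) = -3 + 61 = 58)
Y(M, m) = 2*M
D = 0 (D = (-5 + 5)*(8/(-4 + 6)) = 0*(8/2) = 0*(8*(½)) = 0*4 = 0)
D + J*Y(-5, 9) = 0 + 58*(2*(-5)) = 0 + 58*(-10) = 0 - 580 = -580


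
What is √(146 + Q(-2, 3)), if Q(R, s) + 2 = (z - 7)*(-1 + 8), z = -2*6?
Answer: √11 ≈ 3.3166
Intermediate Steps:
z = -12
Q(R, s) = -135 (Q(R, s) = -2 + (-12 - 7)*(-1 + 8) = -2 - 19*7 = -2 - 133 = -135)
√(146 + Q(-2, 3)) = √(146 - 135) = √11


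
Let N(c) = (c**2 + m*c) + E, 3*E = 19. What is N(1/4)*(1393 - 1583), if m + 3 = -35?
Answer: 14155/24 ≈ 589.79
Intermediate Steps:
E = 19/3 (E = (1/3)*19 = 19/3 ≈ 6.3333)
m = -38 (m = -3 - 35 = -38)
N(c) = 19/3 + c**2 - 38*c (N(c) = (c**2 - 38*c) + 19/3 = 19/3 + c**2 - 38*c)
N(1/4)*(1393 - 1583) = (19/3 + (1/4)**2 - 38/4)*(1393 - 1583) = (19/3 + (1/4)**2 - 38*1/4)*(-190) = (19/3 + 1/16 - 19/2)*(-190) = -149/48*(-190) = 14155/24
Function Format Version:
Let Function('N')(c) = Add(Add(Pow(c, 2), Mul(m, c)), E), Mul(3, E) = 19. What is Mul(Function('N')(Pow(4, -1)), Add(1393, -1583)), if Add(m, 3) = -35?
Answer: Rational(14155, 24) ≈ 589.79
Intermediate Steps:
E = Rational(19, 3) (E = Mul(Rational(1, 3), 19) = Rational(19, 3) ≈ 6.3333)
m = -38 (m = Add(-3, -35) = -38)
Function('N')(c) = Add(Rational(19, 3), Pow(c, 2), Mul(-38, c)) (Function('N')(c) = Add(Add(Pow(c, 2), Mul(-38, c)), Rational(19, 3)) = Add(Rational(19, 3), Pow(c, 2), Mul(-38, c)))
Mul(Function('N')(Pow(4, -1)), Add(1393, -1583)) = Mul(Add(Rational(19, 3), Pow(Pow(4, -1), 2), Mul(-38, Pow(4, -1))), Add(1393, -1583)) = Mul(Add(Rational(19, 3), Pow(Rational(1, 4), 2), Mul(-38, Rational(1, 4))), -190) = Mul(Add(Rational(19, 3), Rational(1, 16), Rational(-19, 2)), -190) = Mul(Rational(-149, 48), -190) = Rational(14155, 24)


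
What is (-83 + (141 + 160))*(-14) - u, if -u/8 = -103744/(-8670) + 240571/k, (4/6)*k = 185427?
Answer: -2370767333068/803826045 ≈ -2949.4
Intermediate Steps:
k = 556281/2 (k = (3/2)*185427 = 556281/2 ≈ 2.7814e+5)
u = -82509756272/803826045 (u = -8*(-103744/(-8670) + 240571/(556281/2)) = -8*(-103744*(-1/8670) + 240571*(2/556281)) = -8*(51872/4335 + 481142/556281) = -8*10313719534/803826045 = -82509756272/803826045 ≈ -102.65)
(-83 + (141 + 160))*(-14) - u = (-83 + (141 + 160))*(-14) - 1*(-82509756272/803826045) = (-83 + 301)*(-14) + 82509756272/803826045 = 218*(-14) + 82509756272/803826045 = -3052 + 82509756272/803826045 = -2370767333068/803826045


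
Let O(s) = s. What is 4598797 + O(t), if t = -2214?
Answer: 4596583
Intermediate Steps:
4598797 + O(t) = 4598797 - 2214 = 4596583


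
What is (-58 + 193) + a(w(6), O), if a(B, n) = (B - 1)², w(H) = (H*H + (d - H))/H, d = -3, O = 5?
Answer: 589/4 ≈ 147.25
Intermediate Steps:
w(H) = (-3 + H² - H)/H (w(H) = (H*H + (-3 - H))/H = (H² + (-3 - H))/H = (-3 + H² - H)/H)
a(B, n) = (-1 + B)²
(-58 + 193) + a(w(6), O) = (-58 + 193) + (-1 + (-1 + 6 - 3/6))² = 135 + (-1 + (-1 + 6 - 3*⅙))² = 135 + (-1 + (-1 + 6 - ½))² = 135 + (-1 + 9/2)² = 135 + (7/2)² = 135 + 49/4 = 589/4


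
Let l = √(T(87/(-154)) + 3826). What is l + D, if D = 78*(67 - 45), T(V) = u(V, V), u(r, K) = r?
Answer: 1716 + √90724018/154 ≈ 1777.8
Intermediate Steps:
T(V) = V
l = √90724018/154 (l = √(87/(-154) + 3826) = √(87*(-1/154) + 3826) = √(-87/154 + 3826) = √(589117/154) = √90724018/154 ≈ 61.850)
D = 1716 (D = 78*22 = 1716)
l + D = √90724018/154 + 1716 = 1716 + √90724018/154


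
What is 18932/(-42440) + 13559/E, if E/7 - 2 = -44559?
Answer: -231439851/472749770 ≈ -0.48956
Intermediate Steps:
E = -311899 (E = 14 + 7*(-44559) = 14 - 311913 = -311899)
18932/(-42440) + 13559/E = 18932/(-42440) + 13559/(-311899) = 18932*(-1/42440) + 13559*(-1/311899) = -4733/10610 - 1937/44557 = -231439851/472749770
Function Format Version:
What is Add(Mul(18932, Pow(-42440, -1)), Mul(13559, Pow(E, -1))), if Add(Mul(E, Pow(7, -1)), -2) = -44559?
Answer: Rational(-231439851, 472749770) ≈ -0.48956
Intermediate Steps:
E = -311899 (E = Add(14, Mul(7, -44559)) = Add(14, -311913) = -311899)
Add(Mul(18932, Pow(-42440, -1)), Mul(13559, Pow(E, -1))) = Add(Mul(18932, Pow(-42440, -1)), Mul(13559, Pow(-311899, -1))) = Add(Mul(18932, Rational(-1, 42440)), Mul(13559, Rational(-1, 311899))) = Add(Rational(-4733, 10610), Rational(-1937, 44557)) = Rational(-231439851, 472749770)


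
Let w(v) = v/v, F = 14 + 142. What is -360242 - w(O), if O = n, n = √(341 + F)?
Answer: -360243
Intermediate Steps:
F = 156
n = √497 (n = √(341 + 156) = √497 ≈ 22.293)
O = √497 ≈ 22.293
w(v) = 1
-360242 - w(O) = -360242 - 1*1 = -360242 - 1 = -360243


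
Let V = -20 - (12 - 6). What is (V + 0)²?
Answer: 676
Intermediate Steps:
V = -26 (V = -20 - 1*6 = -20 - 6 = -26)
(V + 0)² = (-26 + 0)² = (-26)² = 676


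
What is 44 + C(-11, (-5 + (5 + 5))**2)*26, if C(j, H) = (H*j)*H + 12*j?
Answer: -182138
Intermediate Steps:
C(j, H) = 12*j + j*H**2 (C(j, H) = j*H**2 + 12*j = 12*j + j*H**2)
44 + C(-11, (-5 + (5 + 5))**2)*26 = 44 - 11*(12 + ((-5 + (5 + 5))**2)**2)*26 = 44 - 11*(12 + ((-5 + 10)**2)**2)*26 = 44 - 11*(12 + (5**2)**2)*26 = 44 - 11*(12 + 25**2)*26 = 44 - 11*(12 + 625)*26 = 44 - 11*637*26 = 44 - 7007*26 = 44 - 182182 = -182138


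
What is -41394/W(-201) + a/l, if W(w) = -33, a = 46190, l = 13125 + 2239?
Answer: 106250281/84502 ≈ 1257.4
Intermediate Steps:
l = 15364
-41394/W(-201) + a/l = -41394/(-33) + 46190/15364 = -41394*(-1/33) + 46190*(1/15364) = 13798/11 + 23095/7682 = 106250281/84502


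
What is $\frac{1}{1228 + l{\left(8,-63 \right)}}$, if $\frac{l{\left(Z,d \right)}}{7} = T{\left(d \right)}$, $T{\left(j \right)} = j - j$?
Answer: $\frac{1}{1228} \approx 0.00081433$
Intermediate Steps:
$T{\left(j \right)} = 0$
$l{\left(Z,d \right)} = 0$ ($l{\left(Z,d \right)} = 7 \cdot 0 = 0$)
$\frac{1}{1228 + l{\left(8,-63 \right)}} = \frac{1}{1228 + 0} = \frac{1}{1228}$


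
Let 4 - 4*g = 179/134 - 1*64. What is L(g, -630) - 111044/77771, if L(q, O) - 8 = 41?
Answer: 3699735/77771 ≈ 47.572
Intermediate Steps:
g = 8933/536 (g = 1 - (179/134 - 1*64)/4 = 1 - (179*(1/134) - 64)/4 = 1 - (179/134 - 64)/4 = 1 - ¼*(-8397/134) = 1 + 8397/536 = 8933/536 ≈ 16.666)
L(q, O) = 49 (L(q, O) = 8 + 41 = 49)
L(g, -630) - 111044/77771 = 49 - 111044/77771 = 3699735/77771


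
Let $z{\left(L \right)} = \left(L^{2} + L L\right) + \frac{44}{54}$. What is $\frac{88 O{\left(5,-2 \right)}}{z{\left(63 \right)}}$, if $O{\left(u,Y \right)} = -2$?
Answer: $- \frac{1188}{53587} \approx -0.02217$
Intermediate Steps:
$z{\left(L \right)} = \frac{22}{27} + 2 L^{2}$ ($z{\left(L \right)} = \left(L^{2} + L^{2}\right) + 44 \cdot \frac{1}{54} = 2 L^{2} + \frac{22}{27} = \frac{22}{27} + 2 L^{2}$)
$\frac{88 O{\left(5,-2 \right)}}{z{\left(63 \right)}} = \frac{88 \left(-2\right)}{\frac{22}{27} + 2 \cdot 63^{2}} = - \frac{176}{\frac{22}{27} + 2 \cdot 3969} = - \frac{176}{\frac{22}{27} + 7938} = - \frac{176}{\frac{214348}{27}} = \left(-176\right) \frac{27}{214348} = - \frac{1188}{53587}$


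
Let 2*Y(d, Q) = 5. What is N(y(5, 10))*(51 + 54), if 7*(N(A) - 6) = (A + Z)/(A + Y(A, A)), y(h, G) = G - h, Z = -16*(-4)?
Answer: 768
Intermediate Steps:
Z = 64
Y(d, Q) = 5/2 (Y(d, Q) = (½)*5 = 5/2)
N(A) = 6 + (64 + A)/(7*(5/2 + A)) (N(A) = 6 + ((A + 64)/(A + 5/2))/7 = 6 + ((64 + A)/(5/2 + A))/7 = 6 + (64 + A)/(7*(5/2 + A)))
N(y(5, 10))*(51 + 54) = (2*(169 + 43*(10 - 1*5))/(7*(5 + 2*(10 - 1*5))))*(51 + 54) = (2*(169 + 43*(10 - 5))/(7*(5 + 2*(10 - 5))))*105 = (2*(169 + 43*5)/(7*(5 + 2*5)))*105 = (2*(169 + 215)/(7*(5 + 10)))*105 = ((2/7)*384/15)*105 = ((2/7)*(1/15)*384)*105 = (256/35)*105 = 768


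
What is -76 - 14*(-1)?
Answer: -62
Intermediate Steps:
-76 - 14*(-1) = -76 + 14 = -62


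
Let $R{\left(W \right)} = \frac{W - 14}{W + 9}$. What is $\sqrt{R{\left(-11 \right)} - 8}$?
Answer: $\frac{3 \sqrt{2}}{2} \approx 2.1213$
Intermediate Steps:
$R{\left(W \right)} = \frac{-14 + W}{9 + W}$
$\sqrt{R{\left(-11 \right)} - 8} = \sqrt{\frac{-14 - 11}{9 - 11} - 8} = \sqrt{\frac{1}{-2} \left(-25\right) - 8} = \sqrt{\left(- \frac{1}{2}\right) \left(-25\right) - 8} = \sqrt{\frac{25}{2} - 8} = \sqrt{\frac{9}{2}} = \frac{3 \sqrt{2}}{2}$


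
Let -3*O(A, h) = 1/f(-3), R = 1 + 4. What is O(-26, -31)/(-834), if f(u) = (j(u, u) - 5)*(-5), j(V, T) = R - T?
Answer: -1/37530 ≈ -2.6645e-5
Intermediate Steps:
R = 5
j(V, T) = 5 - T
f(u) = 5*u (f(u) = ((5 - u) - 5)*(-5) = -u*(-5) = 5*u)
O(A, h) = 1/45 (O(A, h) = -1/(3*(5*(-3))) = -⅓/(-15) = -⅓*(-1/15) = 1/45)
O(-26, -31)/(-834) = (1/45)/(-834) = (1/45)*(-1/834) = -1/37530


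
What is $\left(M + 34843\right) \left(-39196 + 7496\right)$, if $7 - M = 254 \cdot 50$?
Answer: $-702155000$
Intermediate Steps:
$M = -12693$ ($M = 7 - 254 \cdot 50 = 7 - 12700 = -12693$)
$\left(M + 34843\right) \left(-39196 + 7496\right) = \left(-12693 + 34843\right) \left(-39196 + 7496\right) = 22150 \left(-31700\right) = -702155000$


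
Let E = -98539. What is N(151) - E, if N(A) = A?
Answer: 98690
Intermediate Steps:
N(151) - E = 151 - 1*(-98539) = 151 + 98539 = 98690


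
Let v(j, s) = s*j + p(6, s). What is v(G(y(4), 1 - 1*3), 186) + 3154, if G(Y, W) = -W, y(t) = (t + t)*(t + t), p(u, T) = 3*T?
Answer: 4084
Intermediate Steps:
y(t) = 4*t² (y(t) = (2*t)*(2*t) = 4*t²)
v(j, s) = 3*s + j*s (v(j, s) = s*j + 3*s = j*s + 3*s = 3*s + j*s)
v(G(y(4), 1 - 1*3), 186) + 3154 = 186*(3 - (1 - 1*3)) + 3154 = 186*(3 - (1 - 3)) + 3154 = 186*(3 - 1*(-2)) + 3154 = 186*(3 + 2) + 3154 = 186*5 + 3154 = 930 + 3154 = 4084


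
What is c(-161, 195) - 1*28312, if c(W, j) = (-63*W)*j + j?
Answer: 1949768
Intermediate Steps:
c(W, j) = j - 63*W*j (c(W, j) = -63*W*j + j = j - 63*W*j)
c(-161, 195) - 1*28312 = 195*(1 - 63*(-161)) - 1*28312 = 195*(1 + 10143) - 28312 = 195*10144 - 28312 = 1978080 - 28312 = 1949768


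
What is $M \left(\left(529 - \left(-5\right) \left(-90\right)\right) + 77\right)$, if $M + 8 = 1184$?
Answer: $183456$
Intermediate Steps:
$M = 1176$ ($M = -8 + 1184 = 1176$)
$M \left(\left(529 - \left(-5\right) \left(-90\right)\right) + 77\right) = 1176 \left(\left(529 - \left(-5\right) \left(-90\right)\right) + 77\right) = 1176 \left(\left(529 - 450\right) + 77\right) = 1176 \left(79 + 77\right) = 1176 \cdot 156 = 183456$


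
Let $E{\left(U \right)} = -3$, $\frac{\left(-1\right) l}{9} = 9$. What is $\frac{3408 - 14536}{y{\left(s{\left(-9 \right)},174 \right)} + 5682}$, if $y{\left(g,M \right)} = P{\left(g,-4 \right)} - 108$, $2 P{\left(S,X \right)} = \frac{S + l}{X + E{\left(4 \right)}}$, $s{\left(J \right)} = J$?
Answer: $- \frac{77896}{39063} \approx -1.9941$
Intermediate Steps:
$l = -81$ ($l = \left(-9\right) 9 = -81$)
$P{\left(S,X \right)} = \frac{-81 + S}{2 \left(-3 + X\right)}$ ($P{\left(S,X \right)} = \frac{\left(S - 81\right) \frac{1}{X - 3}}{2} = \frac{\left(-81 + S\right) \frac{1}{-3 + X}}{2} = \frac{\frac{1}{-3 + X} \left(-81 + S\right)}{2} = \frac{-81 + S}{2 \left(-3 + X\right)}$)
$y{\left(g,M \right)} = - \frac{1431}{14} - \frac{g}{14}$ ($y{\left(g,M \right)} = \frac{-81 + g}{2 \left(-3 - 4\right)} - 108 = \frac{-81 + g}{2 \left(-7\right)} - 108 = \frac{1}{2} \left(- \frac{1}{7}\right) \left(-81 + g\right) - 108 = \left(\frac{81}{14} - \frac{g}{14}\right) - 108 = - \frac{1431}{14} - \frac{g}{14}$)
$\frac{3408 - 14536}{y{\left(s{\left(-9 \right)},174 \right)} + 5682} = \frac{3408 - 14536}{\left(- \frac{1431}{14} - - \frac{9}{14}\right) + 5682} = - \frac{11128}{\left(- \frac{1431}{14} + \frac{9}{14}\right) + 5682} = - \frac{11128}{- \frac{711}{7} + 5682} = - \frac{11128}{\frac{39063}{7}} = \left(-11128\right) \frac{7}{39063} = - \frac{77896}{39063}$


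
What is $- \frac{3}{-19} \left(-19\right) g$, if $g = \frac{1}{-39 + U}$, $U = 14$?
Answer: $\frac{3}{25} \approx 0.12$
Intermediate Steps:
$g = - \frac{1}{25}$ ($g = \frac{1}{-39 + 14} = \frac{1}{-25} = - \frac{1}{25} \approx -0.04$)
$- \frac{3}{-19} \left(-19\right) g = - \frac{3}{-19} \left(-19\right) \left(- \frac{1}{25}\right) = \left(-3\right) \left(- \frac{1}{19}\right) \left(-19\right) \left(- \frac{1}{25}\right) = \frac{3}{19} \left(-19\right) \left(- \frac{1}{25}\right) = \left(-3\right) \left(- \frac{1}{25}\right) = \frac{3}{25}$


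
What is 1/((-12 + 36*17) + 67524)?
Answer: 1/68124 ≈ 1.4679e-5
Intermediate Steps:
1/((-12 + 36*17) + 67524) = 1/((-12 + 612) + 67524) = 1/(600 + 67524) = 1/68124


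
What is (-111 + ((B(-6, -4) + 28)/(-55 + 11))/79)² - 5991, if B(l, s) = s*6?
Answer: 4780362049/755161 ≈ 6330.3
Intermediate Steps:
B(l, s) = 6*s
(-111 + ((B(-6, -4) + 28)/(-55 + 11))/79)² - 5991 = (-111 + ((6*(-4) + 28)/(-55 + 11))/79)² - 5991 = (-111 + ((-24 + 28)/(-44))*(1/79))² - 5991 = (-111 + (4*(-1/44))*(1/79))² - 5991 = (-111 - 1/11*1/79)² - 5991 = (-111 - 1/869)² - 5991 = (-96460/869)² - 5991 = 9304531600/755161 - 5991 = 4780362049/755161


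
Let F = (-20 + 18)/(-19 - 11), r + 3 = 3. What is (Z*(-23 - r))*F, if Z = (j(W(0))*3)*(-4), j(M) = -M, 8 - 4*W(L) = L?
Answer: -184/5 ≈ -36.800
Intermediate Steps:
r = 0 (r = -3 + 3 = 0)
W(L) = 2 - L/4
F = 1/15 (F = -2/(-30) = -2*(-1/30) = 1/15 ≈ 0.066667)
Z = 24 (Z = (-(2 - 1/4*0)*3)*(-4) = (-(2 + 0)*3)*(-4) = (-1*2*3)*(-4) = -2*3*(-4) = -6*(-4) = 24)
(Z*(-23 - r))*F = (24*(-23 - 1*0))*(1/15) = (24*(-23 + 0))*(1/15) = (24*(-23))*(1/15) = -552*1/15 = -184/5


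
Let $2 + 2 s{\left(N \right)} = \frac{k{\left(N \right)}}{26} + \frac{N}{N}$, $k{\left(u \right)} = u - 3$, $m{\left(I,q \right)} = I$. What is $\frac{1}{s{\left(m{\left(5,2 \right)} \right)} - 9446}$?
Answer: $- \frac{13}{122804} \approx -0.00010586$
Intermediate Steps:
$k{\left(u \right)} = -3 + u$
$s{\left(N \right)} = - \frac{29}{52} + \frac{N}{52}$ ($s{\left(N \right)} = -1 + \frac{\frac{-3 + N}{26} + \frac{N}{N}}{2} = -1 + \frac{\left(-3 + N\right) \frac{1}{26} + 1}{2} = -1 + \frac{\left(- \frac{3}{26} + \frac{N}{26}\right) + 1}{2} = -1 + \frac{\frac{23}{26} + \frac{N}{26}}{2} = -1 + \left(\frac{23}{52} + \frac{N}{52}\right) = - \frac{29}{52} + \frac{N}{52}$)
$\frac{1}{s{\left(m{\left(5,2 \right)} \right)} - 9446} = \frac{1}{\left(- \frac{29}{52} + \frac{1}{52} \cdot 5\right) - 9446} = \frac{1}{\left(- \frac{29}{52} + \frac{5}{52}\right) - 9446} = \frac{1}{- \frac{6}{13} - 9446} = \frac{1}{- \frac{122804}{13}} = - \frac{13}{122804}$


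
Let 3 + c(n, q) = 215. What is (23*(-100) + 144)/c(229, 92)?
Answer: -539/53 ≈ -10.170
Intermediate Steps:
c(n, q) = 212 (c(n, q) = -3 + 215 = 212)
(23*(-100) + 144)/c(229, 92) = (23*(-100) + 144)/212 = (-2300 + 144)*(1/212) = -2156*1/212 = -539/53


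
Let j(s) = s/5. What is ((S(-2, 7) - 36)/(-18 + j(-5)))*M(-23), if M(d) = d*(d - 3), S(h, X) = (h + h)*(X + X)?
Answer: 55016/19 ≈ 2895.6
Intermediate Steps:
S(h, X) = 4*X*h (S(h, X) = (2*h)*(2*X) = 4*X*h)
j(s) = s/5 (j(s) = s*(⅕) = s/5)
M(d) = d*(-3 + d)
((S(-2, 7) - 36)/(-18 + j(-5)))*M(-23) = ((4*7*(-2) - 36)/(-18 + (⅕)*(-5)))*(-23*(-3 - 23)) = ((-56 - 36)/(-18 - 1))*(-23*(-26)) = -92/(-19)*598 = -92*(-1/19)*598 = (92/19)*598 = 55016/19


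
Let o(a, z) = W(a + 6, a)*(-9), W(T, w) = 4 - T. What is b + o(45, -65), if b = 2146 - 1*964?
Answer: 1605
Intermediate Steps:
b = 1182 (b = 2146 - 964 = 1182)
o(a, z) = 18 + 9*a (o(a, z) = (4 - (a + 6))*(-9) = (4 - (6 + a))*(-9) = (4 + (-6 - a))*(-9) = (-2 - a)*(-9) = 18 + 9*a)
b + o(45, -65) = 1182 + (18 + 9*45) = 1182 + (18 + 405) = 1182 + 423 = 1605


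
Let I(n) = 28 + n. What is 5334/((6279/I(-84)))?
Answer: -14224/299 ≈ -47.572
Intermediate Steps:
5334/((6279/I(-84))) = 5334/((6279/(28 - 84))) = 5334/((6279/(-56))) = 5334/((6279*(-1/56))) = 5334/(-897/8) = 5334*(-8/897) = -14224/299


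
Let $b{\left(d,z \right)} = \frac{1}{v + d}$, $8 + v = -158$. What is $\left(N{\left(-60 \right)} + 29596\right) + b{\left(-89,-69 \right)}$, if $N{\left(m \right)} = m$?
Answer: $\frac{7531679}{255} \approx 29536.0$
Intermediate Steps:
$v = -166$ ($v = -8 - 158 = -166$)
$b{\left(d,z \right)} = \frac{1}{-166 + d}$
$\left(N{\left(-60 \right)} + 29596\right) + b{\left(-89,-69 \right)} = \left(-60 + 29596\right) + \frac{1}{-166 - 89} = 29536 + \frac{1}{-255} = 29536 - \frac{1}{255} = \frac{7531679}{255}$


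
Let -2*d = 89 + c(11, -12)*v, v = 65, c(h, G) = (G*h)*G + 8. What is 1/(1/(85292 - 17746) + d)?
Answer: -33773/1748917918 ≈ -1.9311e-5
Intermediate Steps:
c(h, G) = 8 + h*G² (c(h, G) = h*G² + 8 = 8 + h*G²)
d = -103569/2 (d = -(89 + (8 + 11*(-12)²)*65)/2 = -(89 + (8 + 11*144)*65)/2 = -(89 + (8 + 1584)*65)/2 = -(89 + 1592*65)/2 = -(89 + 103480)/2 = -½*103569 = -103569/2 ≈ -51785.)
1/(1/(85292 - 17746) + d) = 1/(1/(85292 - 17746) - 103569/2) = 1/(1/67546 - 103569/2) = 1/(-1748917918/33773) = -33773/1748917918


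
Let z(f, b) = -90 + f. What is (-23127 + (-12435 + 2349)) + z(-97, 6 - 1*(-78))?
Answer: -33400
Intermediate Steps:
(-23127 + (-12435 + 2349)) + z(-97, 6 - 1*(-78)) = (-23127 + (-12435 + 2349)) + (-90 - 97) = (-23127 - 10086) - 187 = -33213 - 187 = -33400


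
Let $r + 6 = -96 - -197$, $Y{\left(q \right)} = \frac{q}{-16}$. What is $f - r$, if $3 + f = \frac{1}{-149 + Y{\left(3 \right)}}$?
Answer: $- \frac{233942}{2387} \approx -98.007$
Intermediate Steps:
$Y{\left(q \right)} = - \frac{q}{16}$ ($Y{\left(q \right)} = q \left(- \frac{1}{16}\right) = - \frac{q}{16}$)
$r = 95$ ($r = -6 - -101 = -6 + \left(-96 + 197\right) = -6 + 101 = 95$)
$f = - \frac{7177}{2387}$ ($f = -3 + \frac{1}{-149 - \frac{3}{16}} = -3 + \frac{1}{- \frac{2387}{16}} = -3 - \frac{16}{2387} = - \frac{7177}{2387} \approx -3.0067$)
$f - r = - \frac{7177}{2387} - 95 = - \frac{233942}{2387}$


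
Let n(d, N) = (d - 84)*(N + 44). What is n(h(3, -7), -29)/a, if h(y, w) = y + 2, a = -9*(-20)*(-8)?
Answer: 79/96 ≈ 0.82292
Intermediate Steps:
a = -1440 (a = 180*(-8) = -1440)
h(y, w) = 2 + y
n(d, N) = (-84 + d)*(44 + N)
n(h(3, -7), -29)/a = (-3696 - 84*(-29) + 44*(2 + 3) - 29*(2 + 3))/(-1440) = (-3696 + 2436 + 44*5 - 29*5)*(-1/1440) = (-3696 + 2436 + 220 - 145)*(-1/1440) = -1185*(-1/1440) = 79/96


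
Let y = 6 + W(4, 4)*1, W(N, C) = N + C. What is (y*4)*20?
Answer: 1120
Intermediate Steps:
W(N, C) = C + N
y = 14 (y = 6 + (4 + 4)*1 = 6 + 8*1 = 6 + 8 = 14)
(y*4)*20 = (14*4)*20 = 56*20 = 1120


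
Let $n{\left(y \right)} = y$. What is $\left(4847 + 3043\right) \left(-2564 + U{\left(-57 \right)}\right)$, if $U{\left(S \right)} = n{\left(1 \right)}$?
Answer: $-20222070$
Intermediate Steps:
$U{\left(S \right)} = 1$
$\left(4847 + 3043\right) \left(-2564 + U{\left(-57 \right)}\right) = \left(4847 + 3043\right) \left(-2564 + 1\right) = 7890 \left(-2563\right) = -20222070$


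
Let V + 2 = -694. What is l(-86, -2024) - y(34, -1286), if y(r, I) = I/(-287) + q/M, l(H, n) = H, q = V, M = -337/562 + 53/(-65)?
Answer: -8639252448/14835317 ≈ -582.34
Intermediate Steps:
M = -51691/36530 (M = -337*1/562 + 53*(-1/65) = -337/562 - 53/65 = -51691/36530 ≈ -1.4150)
V = -696 (V = -2 - 694 = -696)
q = -696
y(r, I) = 25424880/51691 - I/287 (y(r, I) = I/(-287) - 696/(-51691/36530) = I*(-1/287) - 696*(-36530/51691) = -I/287 + 25424880/51691 = 25424880/51691 - I/287)
l(-86, -2024) - y(34, -1286) = -86 - (25424880/51691 - 1/287*(-1286)) = -86 - (25424880/51691 + 1286/287) = -86 - 1*7363415186/14835317 = -86 - 7363415186/14835317 = -8639252448/14835317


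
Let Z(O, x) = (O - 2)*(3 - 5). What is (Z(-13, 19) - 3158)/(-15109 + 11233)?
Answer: 46/57 ≈ 0.80702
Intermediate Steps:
Z(O, x) = 4 - 2*O (Z(O, x) = (-2 + O)*(-2) = 4 - 2*O)
(Z(-13, 19) - 3158)/(-15109 + 11233) = ((4 - 2*(-13)) - 3158)/(-15109 + 11233) = ((4 + 26) - 3158)/(-3876) = (30 - 3158)*(-1/3876) = -3128*(-1/3876) = 46/57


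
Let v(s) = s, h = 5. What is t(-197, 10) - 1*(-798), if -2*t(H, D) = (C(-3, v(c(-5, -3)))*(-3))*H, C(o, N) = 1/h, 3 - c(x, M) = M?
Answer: 7389/10 ≈ 738.90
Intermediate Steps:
c(x, M) = 3 - M
C(o, N) = 1/5
t(H, D) = 3*H/10 (t(H, D) = -(1/5)*(-3)*H/2 = -(-3)*H/10 = 3*H/10)
t(-197, 10) - 1*(-798) = (3/10)*(-197) - 1*(-798) = -591/10 + 798 = 7389/10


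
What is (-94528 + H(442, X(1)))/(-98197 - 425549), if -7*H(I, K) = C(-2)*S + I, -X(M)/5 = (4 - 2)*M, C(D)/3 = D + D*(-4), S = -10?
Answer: 330979/1833111 ≈ 0.18056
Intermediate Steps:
C(D) = -9*D (C(D) = 3*(D + D*(-4)) = 3*(D - 4*D) = 3*(-3*D) = -9*D)
X(M) = -10*M (X(M) = -5*(4 - 2)*M = -10*M)
H(I, K) = 180/7 - I/7 (H(I, K) = -(-9*(-2)*(-10) + I)/7 = -(18*(-10) + I)/7 = -(-180 + I)/7 = 180/7 - I/7)
(-94528 + H(442, X(1)))/(-98197 - 425549) = (-94528 + (180/7 - ⅐*442))/(-98197 - 425549) = (-94528 + (180/7 - 442/7))/(-523746) = (-94528 - 262/7)*(-1/523746) = -661958/7*(-1/523746) = 330979/1833111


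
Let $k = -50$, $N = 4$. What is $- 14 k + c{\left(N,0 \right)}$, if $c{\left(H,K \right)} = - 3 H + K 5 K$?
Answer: $688$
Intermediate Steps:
$c{\left(H,K \right)} = - 3 H + 5 K^{2}$ ($c{\left(H,K \right)} = - 3 H + 5 K K = - 3 H + 5 K^{2}$)
$- 14 k + c{\left(N,0 \right)} = \left(-14\right) \left(-50\right) + \left(\left(-3\right) 4 + 5 \cdot 0^{2}\right) = 700 + \left(-12 + 5 \cdot 0\right) = 700 + \left(-12 + 0\right) = 700 - 12 = 688$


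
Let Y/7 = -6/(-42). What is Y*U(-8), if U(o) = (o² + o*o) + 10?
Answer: 138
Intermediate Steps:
U(o) = 10 + 2*o² (U(o) = (o² + o²) + 10 = 2*o² + 10 = 10 + 2*o²)
Y = 1 (Y = 7*(-6/(-42)) = 7*(-6*(-1/42)) = 7*(⅐) = 1)
Y*U(-8) = 1*(10 + 2*(-8)²) = 1*(10 + 2*64) = 1*(10 + 128) = 1*138 = 138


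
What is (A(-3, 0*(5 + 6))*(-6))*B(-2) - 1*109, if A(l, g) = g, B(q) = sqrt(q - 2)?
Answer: -109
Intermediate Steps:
B(q) = sqrt(-2 + q)
(A(-3, 0*(5 + 6))*(-6))*B(-2) - 1*109 = ((0*(5 + 6))*(-6))*sqrt(-2 - 2) - 1*109 = ((0*11)*(-6))*sqrt(-4) - 109 = (0*(-6))*(2*I) - 109 = 0*(2*I) - 109 = 0 - 109 = -109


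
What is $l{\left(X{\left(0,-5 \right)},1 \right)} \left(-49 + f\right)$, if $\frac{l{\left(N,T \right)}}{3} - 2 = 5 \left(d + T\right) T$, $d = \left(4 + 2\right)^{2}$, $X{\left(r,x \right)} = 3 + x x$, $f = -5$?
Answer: $-30294$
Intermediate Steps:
$X{\left(r,x \right)} = 3 + x^{2}$
$d = 36$ ($d = 6^{2} = 36$)
$l{\left(N,T \right)} = 6 + 3 T \left(180 + 5 T\right)$ ($l{\left(N,T \right)} = 6 + 3 \cdot 5 \left(36 + T\right) T = 6 + 3 \left(180 + 5 T\right) T = 6 + 3 T \left(180 + 5 T\right)$)
$l{\left(X{\left(0,-5 \right)},1 \right)} \left(-49 + f\right) = \left(6 + 15 \cdot 1^{2} + 540 \cdot 1\right) \left(-49 - 5\right) = \left(6 + 15 \cdot 1 + 540\right) \left(-54\right) = \left(6 + 15 + 540\right) \left(-54\right) = 561 \left(-54\right) = -30294$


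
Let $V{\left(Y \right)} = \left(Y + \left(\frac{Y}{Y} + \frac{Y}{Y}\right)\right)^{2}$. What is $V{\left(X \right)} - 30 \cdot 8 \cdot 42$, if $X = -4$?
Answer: $-10076$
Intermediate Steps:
$V{\left(Y \right)} = \left(2 + Y\right)^{2}$ ($V{\left(Y \right)} = \left(Y + \left(1 + 1\right)\right)^{2} = \left(Y + 2\right)^{2} = \left(2 + Y\right)^{2}$)
$V{\left(X \right)} - 30 \cdot 8 \cdot 42 = \left(2 - 4\right)^{2} - 30 \cdot 8 \cdot 42 = \left(-2\right)^{2} - 10080 = 4 - 10080 = -10076$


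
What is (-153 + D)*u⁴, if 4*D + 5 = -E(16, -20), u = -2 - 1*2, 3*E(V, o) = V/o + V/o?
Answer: -591808/15 ≈ -39454.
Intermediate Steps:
E(V, o) = 2*V/(3*o) (E(V, o) = (V/o + V/o)/3 = (2*V/o)/3 = 2*V/(3*o))
u = -4 (u = -2 - 2 = -4)
D = -67/60 (D = -5/4 + (-2*16/(3*(-20)))/4 = -5/4 + (-2*16*(-1)/(3*20))/4 = -5/4 + (-1*(-8/15))/4 = -5/4 + (¼)*(8/15) = -5/4 + 2/15 = -67/60 ≈ -1.1167)
(-153 + D)*u⁴ = (-153 - 67/60)*(-4)⁴ = -9247/60*256 = -591808/15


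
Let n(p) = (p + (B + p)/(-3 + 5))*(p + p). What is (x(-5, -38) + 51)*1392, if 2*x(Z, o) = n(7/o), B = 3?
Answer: 25514838/361 ≈ 70678.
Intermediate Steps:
n(p) = 2*p*(3/2 + 3*p/2) (n(p) = (p + (3 + p)/(-3 + 5))*(p + p) = (p + (3 + p)/2)*(2*p) = (p + (3 + p)*(½))*(2*p) = (p + (3/2 + p/2))*(2*p) = (3/2 + 3*p/2)*(2*p) = 2*p*(3/2 + 3*p/2))
x(Z, o) = 21*(1 + 7/o)/(2*o) (x(Z, o) = (3*(7/o)*(1 + 7/o))/2 = (21*(1 + 7/o)/o)/2 = 21*(1 + 7/o)/(2*o))
(x(-5, -38) + 51)*1392 = ((21/2)*(7 - 38)/(-38)² + 51)*1392 = ((21/2)*(1/1444)*(-31) + 51)*1392 = (-651/2888 + 51)*1392 = (146637/2888)*1392 = 25514838/361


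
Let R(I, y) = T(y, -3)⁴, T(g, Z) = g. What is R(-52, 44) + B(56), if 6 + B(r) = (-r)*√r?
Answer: 3748090 - 112*√14 ≈ 3.7477e+6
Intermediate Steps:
B(r) = -6 - r^(3/2) (B(r) = -6 + (-r)*√r = -6 - r^(3/2))
R(I, y) = y⁴
R(-52, 44) + B(56) = 44⁴ + (-6 - 56^(3/2)) = 3748096 + (-6 - 112*√14) = 3748090 - 112*√14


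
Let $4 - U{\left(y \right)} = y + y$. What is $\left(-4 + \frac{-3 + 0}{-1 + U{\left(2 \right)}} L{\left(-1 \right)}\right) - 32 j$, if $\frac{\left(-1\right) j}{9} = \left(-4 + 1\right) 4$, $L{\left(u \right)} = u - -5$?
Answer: $-3448$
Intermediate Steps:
$U{\left(y \right)} = 4 - 2 y$ ($U{\left(y \right)} = 4 - \left(y + y\right) = 4 - 2 y$)
$L{\left(u \right)} = 5 + u$ ($L{\left(u \right)} = u + 5 = 5 + u$)
$j = 108$ ($j = - 9 \left(-4 + 1\right) 4 = - 9 \left(\left(-3\right) 4\right) = \left(-9\right) \left(-12\right) = 108$)
$\left(-4 + \frac{-3 + 0}{-1 + U{\left(2 \right)}} L{\left(-1 \right)}\right) - 32 j = \left(-4 + \frac{-3 + 0}{-1 + \left(4 - 4\right)} \left(5 - 1\right)\right) - 3456 = \left(-4 + - \frac{3}{-1 + \left(4 - 4\right)} 4\right) - 3456 = \left(-4 + - \frac{3}{-1 + 0} \cdot 4\right) - 3456 = \left(-4 + - \frac{3}{-1} \cdot 4\right) - 3456 = \left(-4 + \left(-3\right) \left(-1\right) 4\right) - 3456 = \left(-4 + 3 \cdot 4\right) - 3456 = \left(-4 + 12\right) - 3456 = 8 - 3456 = -3448$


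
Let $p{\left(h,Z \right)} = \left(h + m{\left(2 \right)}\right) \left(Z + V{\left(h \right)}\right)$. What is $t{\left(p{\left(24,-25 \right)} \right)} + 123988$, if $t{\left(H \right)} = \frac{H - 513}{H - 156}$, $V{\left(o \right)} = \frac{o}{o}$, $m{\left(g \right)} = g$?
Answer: $\frac{32237259}{260} \approx 1.2399 \cdot 10^{5}$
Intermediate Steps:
$V{\left(o \right)} = 1$
$p{\left(h,Z \right)} = \left(1 + Z\right) \left(2 + h\right)$ ($p{\left(h,Z \right)} = \left(h + 2\right) \left(Z + 1\right) = \left(2 + h\right) \left(1 + Z\right) = \left(1 + Z\right) \left(2 + h\right)$)
$t{\left(H \right)} = \frac{-513 + H}{-156 + H}$
$t{\left(p{\left(24,-25 \right)} \right)} + 123988 = \frac{-513 + \left(2 + 24 + 2 \left(-25\right) - 600\right)}{-156 + \left(2 + 24 + 2 \left(-25\right) - 600\right)} + 123988 = \frac{-513 + \left(2 + 24 - 50 - 600\right)}{-156 + \left(2 + 24 - 50 - 600\right)} + 123988 = \frac{-513 - 624}{-156 - 624} + 123988 = \frac{1}{-780} \left(-1137\right) + 123988 = \left(- \frac{1}{780}\right) \left(-1137\right) + 123988 = \frac{379}{260} + 123988 = \frac{32237259}{260}$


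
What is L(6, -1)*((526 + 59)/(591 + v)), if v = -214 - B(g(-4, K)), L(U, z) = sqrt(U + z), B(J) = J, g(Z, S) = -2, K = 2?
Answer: 585*sqrt(5)/379 ≈ 3.4515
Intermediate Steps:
v = -212 (v = -214 - 1*(-2) = -214 + 2 = -212)
L(6, -1)*((526 + 59)/(591 + v)) = sqrt(6 - 1)*((526 + 59)/(591 - 212)) = sqrt(5)*(585/379) = 585*sqrt(5)/379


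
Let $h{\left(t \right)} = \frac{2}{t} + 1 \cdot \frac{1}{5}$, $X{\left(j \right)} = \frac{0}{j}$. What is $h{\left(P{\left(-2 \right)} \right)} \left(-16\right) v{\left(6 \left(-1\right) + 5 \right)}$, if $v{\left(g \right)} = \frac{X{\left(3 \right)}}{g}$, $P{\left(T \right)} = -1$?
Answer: $0$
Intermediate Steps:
$X{\left(j \right)} = 0$
$v{\left(g \right)} = 0$ ($v{\left(g \right)} = \frac{0}{g} = 0$)
$h{\left(t \right)} = \frac{1}{5} + \frac{2}{t}$ ($h{\left(t \right)} = \frac{2}{t} + 1 \cdot \frac{1}{5} = \frac{2}{t} + \frac{1}{5} = \frac{1}{5} + \frac{2}{t}$)
$h{\left(P{\left(-2 \right)} \right)} \left(-16\right) v{\left(6 \left(-1\right) + 5 \right)} = \frac{10 - 1}{5 \left(-1\right)} \left(-16\right) 0 = \frac{1}{5} \left(-1\right) 9 \left(-16\right) 0 = \left(- \frac{9}{5}\right) \left(-16\right) 0 = \frac{144}{5} \cdot 0 = 0$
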